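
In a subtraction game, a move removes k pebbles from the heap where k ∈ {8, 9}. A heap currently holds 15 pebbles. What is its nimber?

1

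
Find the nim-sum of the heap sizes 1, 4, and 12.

9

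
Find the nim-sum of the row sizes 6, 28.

26

Nim-sum: 6 ^ 28 = 26.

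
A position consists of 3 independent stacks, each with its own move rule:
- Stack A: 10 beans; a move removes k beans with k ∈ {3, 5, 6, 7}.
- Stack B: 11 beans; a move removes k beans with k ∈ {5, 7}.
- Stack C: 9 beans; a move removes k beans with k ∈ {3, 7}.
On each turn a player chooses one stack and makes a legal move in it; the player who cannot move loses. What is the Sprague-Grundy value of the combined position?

Grundy values for stack A (subtraction set {3, 5, 6, 7}):
g(0) = mex{} = 0
g(1) = mex{} = 0
g(2) = mex{} = 0
g(3) = mex{0} = 1
g(4) = mex{0} = 1
g(5) = mex{0} = 1
g(6) = mex{0,1} = 2
g(7) = mex{0,1} = 2
g(8) = mex{0,1} = 2
g(9) = mex{0,1,2} = 3
g(10) = mex{1,2} = 0
So g(10) = 0.
Build the Grundy sequence for stack B with g(k) = mex{g(k−s) : s ∈ {5, 7}, s ≤ k}:
k:     0  1  2  3  4  5  6  7  8  9 10 11
g(k):  0  0  0  0  0  1  1  1  1  1  2  2
So g(11) = 2.
Build the Grundy sequence for stack C with g(k) = mex{g(k−s) : s ∈ {3, 7}, s ≤ k}:
g(0) = mex{} = 0
g(1) = mex{} = 0
g(2) = mex{} = 0
g(3) = mex{0} = 1
g(4) = mex{0} = 1
g(5) = mex{0} = 1
g(6) = mex{1} = 0
g(7) = mex{0,1} = 2
g(8) = mex{0,1} = 2
g(9) = mex{0} = 1
So g(9) = 1.
By the Sprague-Grundy theorem, the Grundy value of a sum of independent games is the XOR of the component values.
Combined value = 0 ⊕ 2 ⊕ 1 = 3.

3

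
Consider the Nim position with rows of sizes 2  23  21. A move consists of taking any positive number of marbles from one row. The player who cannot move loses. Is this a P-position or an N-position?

Nim-sum: 2 ^ 23 ^ 21 = 0.
The nim-sum is 0, so this is a P-position: the player to move is in a losing position under optimal play.

P-position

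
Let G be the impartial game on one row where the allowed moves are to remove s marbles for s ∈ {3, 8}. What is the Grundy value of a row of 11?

0

Build the Grundy sequence with g(k) = mex{g(k−s) : s ∈ {3, 8}, s ≤ k}:
g(0) = mex{} = 0
g(1) = mex{} = 0
g(2) = mex{} = 0
g(3) = mex{0} = 1
g(4) = mex{0} = 1
g(5) = mex{0} = 1
g(6) = mex{1} = 0
g(7) = mex{1} = 0
g(8) = mex{0,1} = 2
g(9) = mex{0} = 1
g(10) = mex{0} = 1
g(11) = mex{1,2} = 0
So g(11) = 0.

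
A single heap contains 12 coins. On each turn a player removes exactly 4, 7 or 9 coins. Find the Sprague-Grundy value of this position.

Grundy values for subtraction set {4, 7, 9}:
g(0) = mex{} = 0
g(1) = mex{} = 0
g(2) = mex{} = 0
g(3) = mex{} = 0
g(4) = mex{0} = 1
g(5) = mex{0} = 1
g(6) = mex{0} = 1
g(7) = mex{0} = 1
g(8) = mex{0,1} = 2
g(9) = mex{0,1} = 2
g(10) = mex{0,1} = 2
g(11) = mex{0,1} = 2
g(12) = mex{0,1,2} = 3
So g(12) = 3.

3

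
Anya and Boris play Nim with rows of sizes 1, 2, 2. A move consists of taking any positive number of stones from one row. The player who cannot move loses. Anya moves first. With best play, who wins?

Anya wins

Bitwise XOR of the heap sizes:
  01  (1)
  10  (2)
  10  (2)
  --
  01  (1)
The nim-sum is 1 ≠ 0, so this is an N-position: the player to move can win; Anya has a winning move.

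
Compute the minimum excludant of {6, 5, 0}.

1

0 is in the set but 1 is not, so the mex is 1.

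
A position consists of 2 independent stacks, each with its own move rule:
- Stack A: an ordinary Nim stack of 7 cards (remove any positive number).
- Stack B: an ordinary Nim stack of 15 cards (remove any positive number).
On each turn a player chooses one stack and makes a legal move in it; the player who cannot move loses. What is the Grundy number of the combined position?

8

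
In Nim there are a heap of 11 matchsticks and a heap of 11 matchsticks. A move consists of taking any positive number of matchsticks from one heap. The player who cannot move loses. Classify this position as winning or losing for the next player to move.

Losing position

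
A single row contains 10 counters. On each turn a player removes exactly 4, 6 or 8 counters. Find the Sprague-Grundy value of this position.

2

Grundy values for subtraction set {4, 6, 8}:
g(0) = mex{} = 0
g(1) = mex{} = 0
g(2) = mex{} = 0
g(3) = mex{} = 0
g(4) = mex{0} = 1
g(5) = mex{0} = 1
g(6) = mex{0} = 1
g(7) = mex{0} = 1
g(8) = mex{0,1} = 2
g(9) = mex{0,1} = 2
g(10) = mex{0,1} = 2
So g(10) = 2.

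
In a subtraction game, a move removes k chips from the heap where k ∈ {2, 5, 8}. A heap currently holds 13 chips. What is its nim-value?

1

Build the Grundy sequence with g(k) = mex{g(k−s) : s ∈ {2, 5, 8}, s ≤ k}:
k:     0  1  2  3  4  5  6  7  8  9 10 11 12 13
g(k):  0  0  1  1  0  2  1  0  2  1  0  0  1  1
So g(13) = 1.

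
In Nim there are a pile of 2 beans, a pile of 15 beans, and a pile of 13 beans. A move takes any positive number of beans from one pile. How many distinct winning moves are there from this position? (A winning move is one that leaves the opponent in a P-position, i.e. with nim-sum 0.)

Bitwise XOR of the heap sizes:
  0010  (2)
  1111  (15)
  1101  (13)
  ----
  0000  (0)
The nim-sum is already 0, so every move leaves a nonzero nim-sum — there are no winning moves.

0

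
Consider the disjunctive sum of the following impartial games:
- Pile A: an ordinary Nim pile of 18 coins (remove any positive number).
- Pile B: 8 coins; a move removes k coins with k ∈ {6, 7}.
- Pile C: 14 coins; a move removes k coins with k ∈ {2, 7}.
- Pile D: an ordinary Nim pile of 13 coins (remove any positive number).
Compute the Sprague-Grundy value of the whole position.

Pile A is a plain Nim pile of size 18, so its Grundy value is 18.
Grundy values for pile B (subtraction set {6, 7}):
g(0) = mex{} = 0
g(1) = mex{} = 0
g(2) = mex{} = 0
g(3) = mex{} = 0
g(4) = mex{} = 0
g(5) = mex{} = 0
g(6) = mex{0} = 1
g(7) = mex{0} = 1
g(8) = mex{0} = 1
So g(8) = 1.
Build the Grundy sequence for pile C with g(k) = mex{g(k−s) : s ∈ {2, 7}, s ≤ k}:
g(0) = mex{} = 0
g(1) = mex{} = 0
g(2) = mex{0} = 1
g(3) = mex{0} = 1
g(4) = mex{1} = 0
g(5) = mex{1} = 0
g(6) = mex{0} = 1
g(7) = mex{0} = 1
g(8) = mex{0,1} = 2
g(9) = mex{1} = 0
g(10) = mex{1,2} = 0
g(11) = mex{0} = 1
g(12) = mex{0} = 1
g(13) = mex{1} = 0
g(14) = mex{1} = 0
So g(14) = 0.
Pile D is a plain Nim pile of size 13, so its Grundy value is 13.
By the Sprague-Grundy theorem, the Grundy value of a sum of independent games is the XOR of the component values.
Combined value = 18 XOR 1 XOR 0 XOR 13 = 30.

30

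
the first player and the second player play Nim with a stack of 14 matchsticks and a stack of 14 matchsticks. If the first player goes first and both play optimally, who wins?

Nim-sum: 14 XOR 14 = 0.
The nim-sum is 0, so this is a P-position: the player to move is in a losing position under optimal play; the first player is about to move from it and so loses — the second player wins.

the second player wins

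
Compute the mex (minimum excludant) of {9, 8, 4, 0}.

1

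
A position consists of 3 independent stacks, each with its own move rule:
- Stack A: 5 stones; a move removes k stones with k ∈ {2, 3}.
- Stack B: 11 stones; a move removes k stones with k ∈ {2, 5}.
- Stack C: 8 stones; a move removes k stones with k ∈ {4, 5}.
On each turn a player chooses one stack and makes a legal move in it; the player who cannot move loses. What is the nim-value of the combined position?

For stack A, compute g(0), g(1), … with moves {2, 3}:
g(0) = mex{} = 0
g(1) = mex{} = 0
g(2) = mex{0} = 1
g(3) = mex{0} = 1
g(4) = mex{0,1} = 2
g(5) = mex{1} = 0
So g(5) = 0.
For stack B, compute g(0), g(1), … with moves {2, 5}:
g(0) = mex{} = 0
g(1) = mex{} = 0
g(2) = mex{0} = 1
g(3) = mex{0} = 1
g(4) = mex{1} = 0
g(5) = mex{0,1} = 2
g(6) = mex{0} = 1
g(7) = mex{1,2} = 0
g(8) = mex{1} = 0
g(9) = mex{0} = 1
g(10) = mex{0,2} = 1
g(11) = mex{1} = 0
So g(11) = 0.
Grundy values for stack C (subtraction set {4, 5}):
k:     0  1  2  3  4  5  6  7  8
g(k):  0  0  0  0  1  1  1  1  2
So g(8) = 2.
By the Sprague-Grundy theorem, the Grundy value of a sum of independent games is the XOR of the component values.
Combined value = 0 XOR 0 XOR 2 = 2.

2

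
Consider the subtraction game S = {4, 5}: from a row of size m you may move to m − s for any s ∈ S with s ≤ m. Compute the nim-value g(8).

2

Build the Grundy sequence with g(k) = mex{g(k−s) : s ∈ {4, 5}, s ≤ k}:
k:     0  1  2  3  4  5  6  7  8
g(k):  0  0  0  0  1  1  1  1  2
So g(8) = 2.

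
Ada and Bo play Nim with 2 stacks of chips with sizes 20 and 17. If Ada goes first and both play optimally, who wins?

Compute the nim-sum pairwise:
20 XOR 17 = 5
The nim-sum is 5 ≠ 0, so this is an N-position: the player to move can win; Ada has a winning move.

Ada wins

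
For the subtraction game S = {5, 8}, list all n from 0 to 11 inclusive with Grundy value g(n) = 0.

0, 1, 2, 3, 4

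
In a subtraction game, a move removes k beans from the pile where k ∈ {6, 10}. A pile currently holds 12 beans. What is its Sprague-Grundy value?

2

Build the Grundy sequence with g(k) = mex{g(k−s) : s ∈ {6, 10}, s ≤ k}:
k:     0  1  2  3  4  5  6  7  8  9 10 11 12
g(k):  0  0  0  0  0  0  1  1  1  1  1  1  2
So g(12) = 2.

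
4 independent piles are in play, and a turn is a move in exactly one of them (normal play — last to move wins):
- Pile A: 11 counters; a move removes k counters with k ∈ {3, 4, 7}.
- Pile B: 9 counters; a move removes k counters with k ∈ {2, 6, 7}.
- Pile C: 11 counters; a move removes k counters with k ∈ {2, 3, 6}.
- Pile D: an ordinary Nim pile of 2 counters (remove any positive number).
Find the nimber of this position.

Grundy values for pile A (subtraction set {3, 4, 7}):
g(0) = mex{} = 0
g(1) = mex{} = 0
g(2) = mex{} = 0
g(3) = mex{0} = 1
g(4) = mex{0} = 1
g(5) = mex{0} = 1
g(6) = mex{0,1} = 2
g(7) = mex{0,1} = 2
g(8) = mex{0,1} = 2
g(9) = mex{0,1,2} = 3
g(10) = mex{1,2} = 0
g(11) = mex{1,2} = 0
So g(11) = 0.
For pile B, compute g(0), g(1), … with moves {2, 6, 7}:
g(0) = mex{} = 0
g(1) = mex{} = 0
g(2) = mex{0} = 1
g(3) = mex{0} = 1
g(4) = mex{1} = 0
g(5) = mex{1} = 0
g(6) = mex{0} = 1
g(7) = mex{0} = 1
g(8) = mex{0,1} = 2
g(9) = mex{1} = 0
So g(9) = 0.
For pile C, compute g(0), g(1), … with moves {2, 3, 6}:
g(0) = mex{} = 0
g(1) = mex{} = 0
g(2) = mex{0} = 1
g(3) = mex{0} = 1
g(4) = mex{0,1} = 2
g(5) = mex{1} = 0
g(6) = mex{0,1,2} = 3
g(7) = mex{0,2} = 1
g(8) = mex{0,1,3} = 2
g(9) = mex{1,3} = 0
g(10) = mex{1,2} = 0
g(11) = mex{0,2} = 1
So g(11) = 1.
Pile D is a plain Nim pile of size 2, so its Grundy value is 2.
By the Sprague-Grundy theorem, the Grundy value of a sum of independent games is the XOR of the component values.
Combined value = 0 ⊕ 0 ⊕ 1 ⊕ 2 = 3.

3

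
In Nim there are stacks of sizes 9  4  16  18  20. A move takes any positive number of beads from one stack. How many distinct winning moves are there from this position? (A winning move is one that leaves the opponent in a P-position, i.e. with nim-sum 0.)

Write each in binary and XOR column by column:
  01001  (9)
  00100  (4)
  10000  (16)
  10010  (18)
  10100  (20)
  -----
  11011  (27)
The overall nim-sum is X = 27. A stack of size p has a winning move iff p XOR X < p (reduce it to p XOR X).
  9: 9 XOR 27 = 18 ≥ 9 — no move.
  4: 4 XOR 27 = 31 ≥ 4 — no move.
  16: 16 XOR 27 = 11 < 16 — winning move (to 11).
  18: 18 XOR 27 = 9 < 18 — winning move (to 9).
  20: 20 XOR 27 = 15 < 20 — winning move (to 15).
That gives 3 winning moves.

3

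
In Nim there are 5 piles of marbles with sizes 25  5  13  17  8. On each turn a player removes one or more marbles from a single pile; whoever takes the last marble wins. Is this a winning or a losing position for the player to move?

Nim-sum: 25 XOR 5 XOR 13 XOR 17 XOR 8 = 8.
The nim-sum is 8 ≠ 0, so this is an N-position: the player to move can win.

Winning position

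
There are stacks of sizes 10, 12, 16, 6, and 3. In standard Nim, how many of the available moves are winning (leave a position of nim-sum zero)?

1

Nim-sum: 10 ⊕ 12 ⊕ 16 ⊕ 6 ⊕ 3 = 19.
The overall nim-sum is X = 19. A stack of size p has a winning move iff p XOR X < p (reduce it to p XOR X).
  10: 10 XOR 19 = 25 ≥ 10 — no move.
  12: 12 XOR 19 = 31 ≥ 12 — no move.
  16: 16 XOR 19 = 3 < 16 — winning move (to 3).
  6: 6 XOR 19 = 21 ≥ 6 — no move.
  3: 3 XOR 19 = 16 ≥ 3 — no move.
That gives 1 winning move.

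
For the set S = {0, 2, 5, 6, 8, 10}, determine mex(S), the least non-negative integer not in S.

0 is in the set but 1 is not, so the mex is 1.

1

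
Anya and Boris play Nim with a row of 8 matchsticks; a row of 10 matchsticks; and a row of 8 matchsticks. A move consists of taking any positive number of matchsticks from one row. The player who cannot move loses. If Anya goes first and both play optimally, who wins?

Anya wins

Compute the nim-sum pairwise:
8 XOR 10 = 2
2 XOR 8 = 10
The nim-sum is 10 ≠ 0, so this is an N-position: the player to move can win; Anya has a winning move.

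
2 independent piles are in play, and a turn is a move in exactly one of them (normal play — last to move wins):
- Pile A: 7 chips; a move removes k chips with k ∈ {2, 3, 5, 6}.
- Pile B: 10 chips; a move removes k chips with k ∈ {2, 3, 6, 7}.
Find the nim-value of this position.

Build the Grundy sequence for pile A with g(k) = mex{g(k−s) : s ∈ {2, 3, 5, 6}, s ≤ k}:
k:     0  1  2  3  4  5  6  7
g(k):  0  0  1  1  2  2  3  3
So g(7) = 3.
For pile B, compute g(0), g(1), … with moves {2, 3, 6, 7}:
k:     0  1  2  3  4  5  6  7  8  9 10
g(k):  0  0  1  1  2  0  3  1  2  0  0
So g(10) = 0.
By the Sprague-Grundy theorem, the Grundy value of a sum of independent games is the XOR of the component values.
Combined value = 3 ⊕ 0 = 3.

3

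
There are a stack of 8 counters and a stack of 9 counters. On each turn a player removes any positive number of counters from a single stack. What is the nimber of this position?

1

Compute the nim-sum pairwise:
8 ^ 9 = 1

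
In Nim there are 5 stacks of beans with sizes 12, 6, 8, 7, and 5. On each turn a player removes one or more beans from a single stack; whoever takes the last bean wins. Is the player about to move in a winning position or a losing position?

Nim-sum: 12 ⊕ 6 ⊕ 8 ⊕ 7 ⊕ 5 = 0.
The nim-sum is 0, so this is a P-position: the player to move is in a losing position under optimal play.

Losing position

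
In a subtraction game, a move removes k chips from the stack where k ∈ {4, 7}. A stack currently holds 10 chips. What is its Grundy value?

Compute g(0), g(1), … for moves {4, 7}:
k:     0  1  2  3  4  5  6  7  8  9 10
g(k):  0  0  0  0  1  1  1  1  2  2  2
So g(10) = 2.

2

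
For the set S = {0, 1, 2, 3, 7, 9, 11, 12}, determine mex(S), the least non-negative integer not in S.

The values 0, 1, 2, 3 are all present; 4 is the first non-negative integer missing from the set.

4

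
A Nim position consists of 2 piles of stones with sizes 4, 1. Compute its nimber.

In binary:
  100  (4)
  001  (1)
  ---
  101  (5)

5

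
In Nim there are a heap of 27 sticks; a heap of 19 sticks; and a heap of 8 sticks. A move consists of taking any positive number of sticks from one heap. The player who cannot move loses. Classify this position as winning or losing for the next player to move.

Losing position

Write each in binary and XOR column by column:
  11011  (27)
  10011  (19)
  01000  (8)
  -----
  00000  (0)
The nim-sum is 0, so this is a P-position: the player to move is in a losing position under optimal play.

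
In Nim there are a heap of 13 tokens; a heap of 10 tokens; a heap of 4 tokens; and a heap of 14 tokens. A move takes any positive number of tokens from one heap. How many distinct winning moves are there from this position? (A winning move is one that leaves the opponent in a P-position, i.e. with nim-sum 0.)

3

Nim-sum: 13 XOR 10 XOR 4 XOR 14 = 13.
The overall nim-sum is X = 13. A heap of size p has a winning move iff p XOR X < p (reduce it to p XOR X).
  13: 13 XOR 13 = 0 < 13 — winning move (to 0).
  10: 10 XOR 13 = 7 < 10 — winning move (to 7).
  4: 4 XOR 13 = 9 ≥ 4 — no move.
  14: 14 XOR 13 = 3 < 14 — winning move (to 3).
That gives 3 winning moves.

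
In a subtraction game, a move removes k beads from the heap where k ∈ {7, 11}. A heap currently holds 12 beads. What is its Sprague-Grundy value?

1

Compute g(0), g(1), … for moves {7, 11}:
g(0) = mex{} = 0
g(1) = mex{} = 0
g(2) = mex{} = 0
g(3) = mex{} = 0
g(4) = mex{} = 0
g(5) = mex{} = 0
g(6) = mex{} = 0
g(7) = mex{0} = 1
g(8) = mex{0} = 1
g(9) = mex{0} = 1
g(10) = mex{0} = 1
g(11) = mex{0} = 1
g(12) = mex{0} = 1
So g(12) = 1.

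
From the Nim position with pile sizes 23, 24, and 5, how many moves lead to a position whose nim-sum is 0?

1

Nim-sum: 23 ⊕ 24 ⊕ 5 = 10.
The overall nim-sum is X = 10. A pile of size p has a winning move iff p XOR X < p (reduce it to p XOR X).
  23: 23 XOR 10 = 29 ≥ 23 — no move.
  24: 24 XOR 10 = 18 < 24 — winning move (to 18).
  5: 5 XOR 10 = 15 ≥ 5 — no move.
That gives 1 winning move.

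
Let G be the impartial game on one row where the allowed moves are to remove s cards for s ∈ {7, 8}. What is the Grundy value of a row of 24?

1

Build the Grundy sequence with g(k) = mex{g(k−s) : s ∈ {7, 8}, s ≤ k}:
k:     0  1  2  3  4  5  6  7  8  9 10 11 12 13 14 15 16 17 18 19 20 21 22 23 24
g(k):  0  0  0  0  0  0  0  1  1  1  1  1  1  1  2  0  0  0  0  0  0  0  1  1  1
So g(24) = 1.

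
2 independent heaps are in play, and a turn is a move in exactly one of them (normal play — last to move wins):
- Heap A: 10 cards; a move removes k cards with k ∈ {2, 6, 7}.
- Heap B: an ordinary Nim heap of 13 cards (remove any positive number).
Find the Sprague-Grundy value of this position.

14

Grundy values for heap A (subtraction set {2, 6, 7}):
g(0) = mex{} = 0
g(1) = mex{} = 0
g(2) = mex{0} = 1
g(3) = mex{0} = 1
g(4) = mex{1} = 0
g(5) = mex{1} = 0
g(6) = mex{0} = 1
g(7) = mex{0} = 1
g(8) = mex{0,1} = 2
g(9) = mex{1} = 0
g(10) = mex{0,1,2} = 3
So g(10) = 3.
Heap B is a plain Nim heap of size 13, so its Grundy value is 13.
The value of a disjunctive sum is the nim-sum of the parts.
Combined value = 3 XOR 13 = 14.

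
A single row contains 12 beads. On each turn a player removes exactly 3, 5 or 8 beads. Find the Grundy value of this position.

0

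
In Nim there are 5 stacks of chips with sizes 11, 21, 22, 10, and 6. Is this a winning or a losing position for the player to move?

Winning position

Write each in binary and XOR column by column:
  01011  (11)
  10101  (21)
  10110  (22)
  01010  (10)
  00110  (6)
  -----
  00100  (4)
The nim-sum is 4 ≠ 0, so this is an N-position: the player to move can win.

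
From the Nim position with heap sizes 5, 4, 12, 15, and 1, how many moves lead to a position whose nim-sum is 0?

Nim-sum: 5 ⊕ 4 ⊕ 12 ⊕ 15 ⊕ 1 = 3.
The overall nim-sum is X = 3. A heap of size p has a winning move iff p XOR X < p (reduce it to p XOR X).
  5: 5 XOR 3 = 6 ≥ 5 — no move.
  4: 4 XOR 3 = 7 ≥ 4 — no move.
  12: 12 XOR 3 = 15 ≥ 12 — no move.
  15: 15 XOR 3 = 12 < 15 — winning move (to 12).
  1: 1 XOR 3 = 2 ≥ 1 — no move.
That gives 1 winning move.

1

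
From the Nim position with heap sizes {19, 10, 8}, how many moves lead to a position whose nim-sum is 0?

1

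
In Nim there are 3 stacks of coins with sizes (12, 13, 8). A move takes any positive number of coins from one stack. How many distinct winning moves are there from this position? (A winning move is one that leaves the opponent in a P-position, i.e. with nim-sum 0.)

3

Compute the nim-sum pairwise:
12 ^ 13 = 1
1 ^ 8 = 9
The overall nim-sum is X = 9. A stack of size p has a winning move iff p XOR X < p (reduce it to p XOR X).
  12: 12 XOR 9 = 5 < 12 — winning move (to 5).
  13: 13 XOR 9 = 4 < 13 — winning move (to 4).
  8: 8 XOR 9 = 1 < 8 — winning move (to 1).
That gives 3 winning moves.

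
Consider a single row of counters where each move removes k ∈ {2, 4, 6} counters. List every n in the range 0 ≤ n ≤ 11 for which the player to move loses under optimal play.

0, 1, 8, 9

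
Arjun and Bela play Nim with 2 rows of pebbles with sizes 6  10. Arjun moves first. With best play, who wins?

Arjun wins

Nim-sum: 6 ^ 10 = 12.
The nim-sum is 12 ≠ 0, so this is an N-position: the player to move can win; Arjun has a winning move.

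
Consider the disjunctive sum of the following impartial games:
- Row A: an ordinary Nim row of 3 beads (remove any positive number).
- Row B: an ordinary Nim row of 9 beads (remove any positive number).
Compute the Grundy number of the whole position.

10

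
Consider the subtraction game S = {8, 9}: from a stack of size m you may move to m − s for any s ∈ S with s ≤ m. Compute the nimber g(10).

1

Compute g(0), g(1), … for moves {8, 9}:
g(0) = mex{} = 0
g(1) = mex{} = 0
g(2) = mex{} = 0
g(3) = mex{} = 0
g(4) = mex{} = 0
g(5) = mex{} = 0
g(6) = mex{} = 0
g(7) = mex{} = 0
g(8) = mex{0} = 1
g(9) = mex{0} = 1
g(10) = mex{0} = 1
So g(10) = 1.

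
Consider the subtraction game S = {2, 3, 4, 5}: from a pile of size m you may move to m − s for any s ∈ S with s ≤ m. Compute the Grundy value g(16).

Build the Grundy sequence with g(k) = mex{g(k−s) : s ∈ {2, 3, 4, 5}, s ≤ k}:
k:     0  1  2  3  4  5  6  7  8  9 10 11 12 13 14 15 16
g(k):  0  0  1  1  2  2  3  0  0  1  1  2  2  3  0  0  1
So g(16) = 1.

1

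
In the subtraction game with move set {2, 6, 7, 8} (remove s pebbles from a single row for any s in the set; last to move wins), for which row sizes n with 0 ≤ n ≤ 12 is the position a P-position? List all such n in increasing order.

0, 1, 4, 5

Grundy values for subtraction set {2, 6, 7, 8}:
g(0) = mex{} = 0
g(1) = mex{} = 0
g(2) = mex{0} = 1
g(3) = mex{0} = 1
g(4) = mex{1} = 0
g(5) = mex{1} = 0
g(6) = mex{0} = 1
g(7) = mex{0} = 1
g(8) = mex{0,1} = 2
g(9) = mex{0,1} = 2
g(10) = mex{0,1,2} = 3
g(11) = mex{0,1,2} = 3
g(12) = mex{0,1,3} = 2
The P-positions (g = 0) in 0..12 are 0, 1, 4, 5.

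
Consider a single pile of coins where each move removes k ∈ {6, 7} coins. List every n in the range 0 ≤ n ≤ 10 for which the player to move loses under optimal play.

0, 1, 2, 3, 4, 5

Grundy values for subtraction set {6, 7}:
g(0) = mex{} = 0
g(1) = mex{} = 0
g(2) = mex{} = 0
g(3) = mex{} = 0
g(4) = mex{} = 0
g(5) = mex{} = 0
g(6) = mex{0} = 1
g(7) = mex{0} = 1
g(8) = mex{0} = 1
g(9) = mex{0} = 1
g(10) = mex{0} = 1
The P-positions (g = 0) in 0..10 are 0, 1, 2, 3, 4, 5.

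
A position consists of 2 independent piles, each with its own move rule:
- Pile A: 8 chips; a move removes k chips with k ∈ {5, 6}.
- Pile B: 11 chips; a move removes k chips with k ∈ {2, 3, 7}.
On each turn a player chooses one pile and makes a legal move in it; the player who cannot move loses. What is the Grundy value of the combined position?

Build the Grundy sequence for pile A with g(k) = mex{g(k−s) : s ∈ {5, 6}, s ≤ k}:
g(0) = mex{} = 0
g(1) = mex{} = 0
g(2) = mex{} = 0
g(3) = mex{} = 0
g(4) = mex{} = 0
g(5) = mex{0} = 1
g(6) = mex{0} = 1
g(7) = mex{0} = 1
g(8) = mex{0} = 1
So g(8) = 1.
Build the Grundy sequence for pile B with g(k) = mex{g(k−s) : s ∈ {2, 3, 7}, s ≤ k}:
g(0) = mex{} = 0
g(1) = mex{} = 0
g(2) = mex{0} = 1
g(3) = mex{0} = 1
g(4) = mex{0,1} = 2
g(5) = mex{1} = 0
g(6) = mex{1,2} = 0
g(7) = mex{0,2} = 1
g(8) = mex{0} = 1
g(9) = mex{0,1} = 2
g(10) = mex{1} = 0
g(11) = mex{1,2} = 0
So g(11) = 0.
By the Sprague-Grundy theorem, the Grundy value of a sum of independent games is the XOR of the component values.
Combined value = 1 XOR 0 = 1.

1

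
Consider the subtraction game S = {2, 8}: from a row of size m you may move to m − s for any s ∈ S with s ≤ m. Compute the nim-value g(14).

0

Grundy values for subtraction set {2, 8}:
g(0) = mex{} = 0
g(1) = mex{} = 0
g(2) = mex{0} = 1
g(3) = mex{0} = 1
g(4) = mex{1} = 0
g(5) = mex{1} = 0
g(6) = mex{0} = 1
g(7) = mex{0} = 1
g(8) = mex{0,1} = 2
g(9) = mex{0,1} = 2
g(10) = mex{1,2} = 0
g(11) = mex{1,2} = 0
g(12) = mex{0} = 1
g(13) = mex{0} = 1
g(14) = mex{1} = 0
So g(14) = 0.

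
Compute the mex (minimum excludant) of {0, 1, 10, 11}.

The values 0, 1 are all present; 2 is the first non-negative integer missing from the set.

2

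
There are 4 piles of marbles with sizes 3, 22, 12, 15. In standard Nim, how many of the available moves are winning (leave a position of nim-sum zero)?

Nim-sum: 3 ^ 22 ^ 12 ^ 15 = 22.
The overall nim-sum is X = 22. A pile of size p has a winning move iff p XOR X < p (reduce it to p XOR X).
  3: 3 XOR 22 = 21 ≥ 3 — no move.
  22: 22 XOR 22 = 0 < 22 — winning move (to 0).
  12: 12 XOR 22 = 26 ≥ 12 — no move.
  15: 15 XOR 22 = 25 ≥ 15 — no move.
That gives 1 winning move.

1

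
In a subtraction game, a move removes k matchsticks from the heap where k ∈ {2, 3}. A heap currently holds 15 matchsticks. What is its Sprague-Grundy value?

0

Build the Grundy sequence with g(k) = mex{g(k−s) : s ∈ {2, 3}, s ≤ k}:
k:     0  1  2  3  4  5  6  7  8  9 10 11 12 13 14 15
g(k):  0  0  1  1  2  0  0  1  1  2  0  0  1  1  2  0
So g(15) = 0.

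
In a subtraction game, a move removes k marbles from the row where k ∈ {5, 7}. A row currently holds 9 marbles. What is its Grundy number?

Build the Grundy sequence with g(k) = mex{g(k−s) : s ∈ {5, 7}, s ≤ k}:
g(0) = mex{} = 0
g(1) = mex{} = 0
g(2) = mex{} = 0
g(3) = mex{} = 0
g(4) = mex{} = 0
g(5) = mex{0} = 1
g(6) = mex{0} = 1
g(7) = mex{0} = 1
g(8) = mex{0} = 1
g(9) = mex{0} = 1
So g(9) = 1.

1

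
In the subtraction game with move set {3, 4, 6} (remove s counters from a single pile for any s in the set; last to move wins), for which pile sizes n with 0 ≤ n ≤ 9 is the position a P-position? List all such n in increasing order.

Compute g(0), g(1), … for moves {3, 4, 6}:
g(0) = mex{} = 0
g(1) = mex{} = 0
g(2) = mex{} = 0
g(3) = mex{0} = 1
g(4) = mex{0} = 1
g(5) = mex{0} = 1
g(6) = mex{0,1} = 2
g(7) = mex{0,1} = 2
g(8) = mex{0,1} = 2
g(9) = mex{1,2} = 0
The P-positions (g = 0) in 0..9 are 0, 1, 2, 9.

0, 1, 2, 9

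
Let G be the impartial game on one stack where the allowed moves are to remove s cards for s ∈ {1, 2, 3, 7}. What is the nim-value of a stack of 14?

2

Compute g(0), g(1), … for moves {1, 2, 3, 7}:
k:     0  1  2  3  4  5  6  7  8  9 10 11 12 13 14
g(k):  0  1  2  3  0  1  2  3  0  1  2  3  0  1  2
So g(14) = 2.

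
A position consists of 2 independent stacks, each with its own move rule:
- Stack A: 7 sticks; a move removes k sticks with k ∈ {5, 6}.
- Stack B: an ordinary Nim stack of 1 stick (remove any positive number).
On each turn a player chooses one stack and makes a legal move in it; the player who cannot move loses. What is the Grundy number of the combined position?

0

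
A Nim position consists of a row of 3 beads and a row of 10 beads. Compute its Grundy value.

9

In binary:
  0011  (3)
  1010  (10)
  ----
  1001  (9)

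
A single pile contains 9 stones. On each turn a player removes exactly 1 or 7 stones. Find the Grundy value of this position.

1

Compute g(0), g(1), … for moves {1, 7}:
k:     0  1  2  3  4  5  6  7  8  9
g(k):  0  1  0  1  0  1  0  1  0  1
So g(9) = 1.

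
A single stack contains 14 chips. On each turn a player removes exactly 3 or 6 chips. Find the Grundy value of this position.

Build the Grundy sequence with g(k) = mex{g(k−s) : s ∈ {3, 6}, s ≤ k}:
g(0) = mex{} = 0
g(1) = mex{} = 0
g(2) = mex{} = 0
g(3) = mex{0} = 1
g(4) = mex{0} = 1
g(5) = mex{0} = 1
g(6) = mex{0,1} = 2
g(7) = mex{0,1} = 2
g(8) = mex{0,1} = 2
g(9) = mex{1,2} = 0
g(10) = mex{1,2} = 0
g(11) = mex{1,2} = 0
g(12) = mex{0,2} = 1
g(13) = mex{0,2} = 1
g(14) = mex{0,2} = 1
So g(14) = 1.

1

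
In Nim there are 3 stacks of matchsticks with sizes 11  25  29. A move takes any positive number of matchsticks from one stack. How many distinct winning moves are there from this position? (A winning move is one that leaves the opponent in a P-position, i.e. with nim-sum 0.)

In binary:
  01011  (11)
  11001  (25)
  11101  (29)
  -----
  01111  (15)
The overall nim-sum is X = 15. A stack of size p has a winning move iff p XOR X < p (reduce it to p XOR X).
  11: 11 XOR 15 = 4 < 11 — winning move (to 4).
  25: 25 XOR 15 = 22 < 25 — winning move (to 22).
  29: 29 XOR 15 = 18 < 29 — winning move (to 18).
That gives 3 winning moves.

3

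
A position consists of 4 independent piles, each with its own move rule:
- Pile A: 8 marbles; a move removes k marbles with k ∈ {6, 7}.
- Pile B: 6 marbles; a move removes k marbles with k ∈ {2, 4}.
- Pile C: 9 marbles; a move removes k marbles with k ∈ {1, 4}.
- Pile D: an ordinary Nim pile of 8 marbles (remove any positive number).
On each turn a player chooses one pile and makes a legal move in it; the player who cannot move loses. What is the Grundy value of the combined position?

Grundy values for pile A (subtraction set {6, 7}):
g(0) = mex{} = 0
g(1) = mex{} = 0
g(2) = mex{} = 0
g(3) = mex{} = 0
g(4) = mex{} = 0
g(5) = mex{} = 0
g(6) = mex{0} = 1
g(7) = mex{0} = 1
g(8) = mex{0} = 1
So g(8) = 1.
Build the Grundy sequence for pile B with g(k) = mex{g(k−s) : s ∈ {2, 4}, s ≤ k}:
g(0) = mex{} = 0
g(1) = mex{} = 0
g(2) = mex{0} = 1
g(3) = mex{0} = 1
g(4) = mex{0,1} = 2
g(5) = mex{0,1} = 2
g(6) = mex{1,2} = 0
So g(6) = 0.
For pile C, compute g(0), g(1), … with moves {1, 4}:
g(0) = mex{} = 0
g(1) = mex{0} = 1
g(2) = mex{1} = 0
g(3) = mex{0} = 1
g(4) = mex{0,1} = 2
g(5) = mex{1,2} = 0
g(6) = mex{0} = 1
g(7) = mex{1} = 0
g(8) = mex{0,2} = 1
g(9) = mex{0,1} = 2
So g(9) = 2.
Pile D is a plain Nim pile of size 8, so its Grundy value is 8.
By the Sprague-Grundy theorem, the Grundy value of a sum of independent games is the XOR of the component values.
Combined value = 1 XOR 0 XOR 2 XOR 8 = 11.

11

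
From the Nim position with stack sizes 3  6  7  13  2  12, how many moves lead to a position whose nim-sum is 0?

Bitwise XOR of the heap sizes:
  0011  (3)
  0110  (6)
  0111  (7)
  1101  (13)
  0010  (2)
  1100  (12)
  ----
  0001  (1)
The overall nim-sum is X = 1. A stack of size p has a winning move iff p XOR X < p (reduce it to p XOR X).
  3: 3 XOR 1 = 2 < 3 — winning move (to 2).
  6: 6 XOR 1 = 7 ≥ 6 — no move.
  7: 7 XOR 1 = 6 < 7 — winning move (to 6).
  13: 13 XOR 1 = 12 < 13 — winning move (to 12).
  2: 2 XOR 1 = 3 ≥ 2 — no move.
  12: 12 XOR 1 = 13 ≥ 12 — no move.
That gives 3 winning moves.

3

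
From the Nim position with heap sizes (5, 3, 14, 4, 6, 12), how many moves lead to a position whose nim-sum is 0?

5

Nim-sum: 5 ⊕ 3 ⊕ 14 ⊕ 4 ⊕ 6 ⊕ 12 = 6.
The overall nim-sum is X = 6. A heap of size p has a winning move iff p XOR X < p (reduce it to p XOR X).
  5: 5 XOR 6 = 3 < 5 — winning move (to 3).
  3: 3 XOR 6 = 5 ≥ 3 — no move.
  14: 14 XOR 6 = 8 < 14 — winning move (to 8).
  4: 4 XOR 6 = 2 < 4 — winning move (to 2).
  6: 6 XOR 6 = 0 < 6 — winning move (to 0).
  12: 12 XOR 6 = 10 < 12 — winning move (to 10).
That gives 5 winning moves.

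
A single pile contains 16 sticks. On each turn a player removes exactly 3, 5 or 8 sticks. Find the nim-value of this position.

Grundy values for subtraction set {3, 5, 8}:
k:     0  1  2  3  4  5  6  7  8  9 10 11 12 13 14 15 16
g(k):  0  0  0  1  1  1  2  2  2  3  3  0  0  0  1  1  1
So g(16) = 1.

1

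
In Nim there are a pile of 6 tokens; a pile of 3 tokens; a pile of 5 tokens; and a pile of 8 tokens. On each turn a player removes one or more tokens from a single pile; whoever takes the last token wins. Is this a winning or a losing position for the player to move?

Winning position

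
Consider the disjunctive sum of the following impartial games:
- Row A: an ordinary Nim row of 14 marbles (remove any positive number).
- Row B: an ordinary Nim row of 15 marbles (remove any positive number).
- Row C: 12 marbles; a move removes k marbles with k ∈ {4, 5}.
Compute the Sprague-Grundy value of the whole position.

1

Row A is a plain Nim row of size 14, so its Grundy value is 14.
Row B is a plain Nim row of size 15, so its Grundy value is 15.
For row C, compute g(0), g(1), … with moves {4, 5}:
g(0) = mex{} = 0
g(1) = mex{} = 0
g(2) = mex{} = 0
g(3) = mex{} = 0
g(4) = mex{0} = 1
g(5) = mex{0} = 1
g(6) = mex{0} = 1
g(7) = mex{0} = 1
g(8) = mex{0,1} = 2
g(9) = mex{1} = 0
g(10) = mex{1} = 0
g(11) = mex{1} = 0
g(12) = mex{1,2} = 0
So g(12) = 0.
The value of a disjunctive sum is the nim-sum of the parts.
Combined value = 14 XOR 15 XOR 0 = 1.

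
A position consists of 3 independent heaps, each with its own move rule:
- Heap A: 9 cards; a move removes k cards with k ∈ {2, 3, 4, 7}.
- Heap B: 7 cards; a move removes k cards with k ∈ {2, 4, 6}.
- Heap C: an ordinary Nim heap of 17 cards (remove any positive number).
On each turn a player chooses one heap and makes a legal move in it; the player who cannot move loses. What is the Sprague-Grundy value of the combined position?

22

For heap A, compute g(0), g(1), … with moves {2, 3, 4, 7}:
k:     0  1  2  3  4  5  6  7  8  9
g(k):  0  0  1  1  2  2  0  3  1  4
So g(9) = 4.
Build the Grundy sequence for heap B with g(k) = mex{g(k−s) : s ∈ {2, 4, 6}, s ≤ k}:
k:     0  1  2  3  4  5  6  7
g(k):  0  0  1  1  2  2  3  3
So g(7) = 3.
Heap C is a plain Nim heap of size 17, so its Grundy value is 17.
By the Sprague-Grundy theorem, the Grundy value of a sum of independent games is the XOR of the component values.
Combined value = 4 XOR 3 XOR 17 = 22.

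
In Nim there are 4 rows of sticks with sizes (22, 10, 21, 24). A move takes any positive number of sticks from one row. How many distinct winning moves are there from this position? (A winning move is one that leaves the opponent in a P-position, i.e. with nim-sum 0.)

3

Compute the nim-sum pairwise:
22 XOR 10 = 28
28 XOR 21 = 9
9 XOR 24 = 17
The overall nim-sum is X = 17. A row of size p has a winning move iff p XOR X < p (reduce it to p XOR X).
  22: 22 XOR 17 = 7 < 22 — winning move (to 7).
  10: 10 XOR 17 = 27 ≥ 10 — no move.
  21: 21 XOR 17 = 4 < 21 — winning move (to 4).
  24: 24 XOR 17 = 9 < 24 — winning move (to 9).
That gives 3 winning moves.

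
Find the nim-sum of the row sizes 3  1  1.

3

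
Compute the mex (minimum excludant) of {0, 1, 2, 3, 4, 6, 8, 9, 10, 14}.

5

The values 0, 1, 2, 3, 4 are all present; 5 is the first non-negative integer missing from the set.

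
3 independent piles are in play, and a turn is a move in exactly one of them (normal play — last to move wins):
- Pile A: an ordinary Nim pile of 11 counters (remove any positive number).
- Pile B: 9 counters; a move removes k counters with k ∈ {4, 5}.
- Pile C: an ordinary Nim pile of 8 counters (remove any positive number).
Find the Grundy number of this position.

3

Pile A is a plain Nim pile of size 11, so its Grundy value is 11.
Grundy values for pile B (subtraction set {4, 5}):
g(0) = mex{} = 0
g(1) = mex{} = 0
g(2) = mex{} = 0
g(3) = mex{} = 0
g(4) = mex{0} = 1
g(5) = mex{0} = 1
g(6) = mex{0} = 1
g(7) = mex{0} = 1
g(8) = mex{0,1} = 2
g(9) = mex{1} = 0
So g(9) = 0.
Pile C is a plain Nim pile of size 8, so its Grundy value is 8.
By the Sprague-Grundy theorem, the Grundy value of a sum of independent games is the XOR of the component values.
Combined value = 11 XOR 0 XOR 8 = 3.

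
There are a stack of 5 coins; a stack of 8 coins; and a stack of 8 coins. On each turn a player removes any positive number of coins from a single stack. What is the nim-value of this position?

In binary:
  0101  (5)
  1000  (8)
  1000  (8)
  ----
  0101  (5)

5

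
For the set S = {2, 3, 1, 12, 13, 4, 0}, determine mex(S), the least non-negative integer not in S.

5

The values 0, 1, 2, 3, 4 are all present; 5 is the first non-negative integer missing from the set.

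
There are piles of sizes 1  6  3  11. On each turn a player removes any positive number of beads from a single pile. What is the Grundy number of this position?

In binary:
  0001  (1)
  0110  (6)
  0011  (3)
  1011  (11)
  ----
  1111  (15)

15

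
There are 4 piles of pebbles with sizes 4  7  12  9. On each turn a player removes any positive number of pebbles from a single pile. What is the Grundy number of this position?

6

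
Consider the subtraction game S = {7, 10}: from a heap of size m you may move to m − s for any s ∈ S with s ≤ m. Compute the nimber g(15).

2

Build the Grundy sequence with g(k) = mex{g(k−s) : s ∈ {7, 10}, s ≤ k}:
k:     0  1  2  3  4  5  6  7  8  9 10 11 12 13 14 15
g(k):  0  0  0  0  0  0  0  1  1  1  1  1  1  1  2  2
So g(15) = 2.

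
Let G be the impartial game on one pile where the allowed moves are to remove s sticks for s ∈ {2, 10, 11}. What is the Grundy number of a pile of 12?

2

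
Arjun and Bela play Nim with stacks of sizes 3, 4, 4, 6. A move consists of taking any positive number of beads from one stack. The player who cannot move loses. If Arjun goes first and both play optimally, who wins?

Bitwise XOR of the heap sizes:
  011  (3)
  100  (4)
  100  (4)
  110  (6)
  ---
  101  (5)
The nim-sum is 5 ≠ 0, so this is an N-position: the player to move can win; Arjun has a winning move.

Arjun wins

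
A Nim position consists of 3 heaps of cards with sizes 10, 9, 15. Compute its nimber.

Nim-sum: 10 ^ 9 ^ 15 = 12.

12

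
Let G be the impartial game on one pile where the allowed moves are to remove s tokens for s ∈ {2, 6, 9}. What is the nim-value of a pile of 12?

Compute g(0), g(1), … for moves {2, 6, 9}:
g(0) = mex{} = 0
g(1) = mex{} = 0
g(2) = mex{0} = 1
g(3) = mex{0} = 1
g(4) = mex{1} = 0
g(5) = mex{1} = 0
g(6) = mex{0} = 1
g(7) = mex{0} = 1
g(8) = mex{1} = 0
g(9) = mex{0,1} = 2
g(10) = mex{0} = 1
g(11) = mex{0,1,2} = 3
g(12) = mex{1} = 0
So g(12) = 0.

0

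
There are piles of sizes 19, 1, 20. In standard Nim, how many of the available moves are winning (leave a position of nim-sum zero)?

1

Nim-sum: 19 XOR 1 XOR 20 = 6.
The overall nim-sum is X = 6. A pile of size p has a winning move iff p XOR X < p (reduce it to p XOR X).
  19: 19 XOR 6 = 21 ≥ 19 — no move.
  1: 1 XOR 6 = 7 ≥ 1 — no move.
  20: 20 XOR 6 = 18 < 20 — winning move (to 18).
That gives 1 winning move.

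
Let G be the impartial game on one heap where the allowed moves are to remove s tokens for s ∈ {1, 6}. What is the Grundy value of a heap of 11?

0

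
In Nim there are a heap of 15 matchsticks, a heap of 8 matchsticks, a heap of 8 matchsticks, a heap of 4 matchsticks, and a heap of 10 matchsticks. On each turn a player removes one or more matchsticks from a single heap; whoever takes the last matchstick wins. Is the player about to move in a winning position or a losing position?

Nim-sum: 15 XOR 8 XOR 8 XOR 4 XOR 10 = 1.
The nim-sum is 1 ≠ 0, so this is an N-position: the player to move can win.

Winning position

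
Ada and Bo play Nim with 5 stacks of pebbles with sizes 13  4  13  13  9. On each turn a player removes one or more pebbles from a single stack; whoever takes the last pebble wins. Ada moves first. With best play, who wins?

Bo wins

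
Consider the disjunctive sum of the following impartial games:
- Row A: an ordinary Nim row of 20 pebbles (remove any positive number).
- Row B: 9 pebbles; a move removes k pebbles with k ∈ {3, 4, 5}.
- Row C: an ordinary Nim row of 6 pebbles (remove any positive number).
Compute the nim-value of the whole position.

Row A is a plain Nim row of size 20, so its Grundy value is 20.
Build the Grundy sequence for row B with g(k) = mex{g(k−s) : s ∈ {3, 4, 5}, s ≤ k}:
k:     0  1  2  3  4  5  6  7  8  9
g(k):  0  0  0  1  1  1  2  2  0  0
So g(9) = 0.
Row C is a plain Nim row of size 6, so its Grundy value is 6.
By the Sprague-Grundy theorem, the Grundy value of a sum of independent games is the XOR of the component values.
Combined value = 20 XOR 0 XOR 6 = 18.

18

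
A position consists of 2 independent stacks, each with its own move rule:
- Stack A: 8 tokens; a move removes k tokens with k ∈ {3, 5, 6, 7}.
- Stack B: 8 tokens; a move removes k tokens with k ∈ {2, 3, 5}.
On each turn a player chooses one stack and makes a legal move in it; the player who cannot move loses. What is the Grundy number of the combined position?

Grundy values for stack A (subtraction set {3, 5, 6, 7}):
g(0) = mex{} = 0
g(1) = mex{} = 0
g(2) = mex{} = 0
g(3) = mex{0} = 1
g(4) = mex{0} = 1
g(5) = mex{0} = 1
g(6) = mex{0,1} = 2
g(7) = mex{0,1} = 2
g(8) = mex{0,1} = 2
So g(8) = 2.
Grundy values for stack B (subtraction set {2, 3, 5}):
k:     0  1  2  3  4  5  6  7  8
g(k):  0  0  1  1  2  2  3  0  0
So g(8) = 0.
By the Sprague-Grundy theorem, the Grundy value of a sum of independent games is the XOR of the component values.
Combined value = 2 ⊕ 0 = 2.

2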